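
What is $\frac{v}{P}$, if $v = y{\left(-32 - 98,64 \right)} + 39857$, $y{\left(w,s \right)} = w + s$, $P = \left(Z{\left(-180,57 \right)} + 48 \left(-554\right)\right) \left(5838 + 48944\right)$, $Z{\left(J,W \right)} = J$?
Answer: $- \frac{39791}{1466623704} \approx -2.7131 \cdot 10^{-5}$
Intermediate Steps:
$P = -1466623704$ ($P = \left(-180 + 48 \left(-554\right)\right) \left(5838 + 48944\right) = \left(-180 - 26592\right) 54782 = \left(-26772\right) 54782 = -1466623704$)
$y{\left(w,s \right)} = s + w$
$v = 39791$ ($v = \left(64 - 130\right) + 39857 = -66 + 39857 = 39791$)
$\frac{v}{P} = \frac{39791}{-1466623704} = 39791 \left(- \frac{1}{1466623704}\right) = - \frac{39791}{1466623704}$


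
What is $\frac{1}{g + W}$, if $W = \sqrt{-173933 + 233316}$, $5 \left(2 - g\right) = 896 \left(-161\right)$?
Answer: $\frac{721330}{20811194181} - \frac{25 \sqrt{59383}}{20811194181} \approx 3.4368 \cdot 10^{-5}$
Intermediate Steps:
$g = \frac{144266}{5}$ ($g = 2 - \frac{896 \left(-161\right)}{5} = 2 - - \frac{144256}{5} = 2 + \frac{144256}{5} = \frac{144266}{5} \approx 28853.0$)
$W = \sqrt{59383} \approx 243.69$
$\frac{1}{g + W} = \frac{1}{\frac{144266}{5} + \sqrt{59383}}$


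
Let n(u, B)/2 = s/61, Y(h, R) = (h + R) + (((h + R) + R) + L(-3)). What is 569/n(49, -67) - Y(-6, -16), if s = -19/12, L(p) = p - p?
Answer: -207114/19 ≈ -10901.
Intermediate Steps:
L(p) = 0
s = -19/12 (s = -19*1/12 = -19/12 ≈ -1.5833)
Y(h, R) = 2*h + 3*R (Y(h, R) = (h + R) + (((h + R) + R) + 0) = (R + h) + (((R + h) + R) + 0) = (R + h) + ((h + 2*R) + 0) = (R + h) + (h + 2*R) = 2*h + 3*R)
n(u, B) = -19/366 (n(u, B) = 2*(-19/12/61) = 2*(-19/12*1/61) = 2*(-19/732) = -19/366)
569/n(49, -67) - Y(-6, -16) = 569/(-19/366) - (2*(-6) + 3*(-16)) = 569*(-366/19) - (-12 - 48) = -208254/19 - 1*(-60) = -208254/19 + 60 = -207114/19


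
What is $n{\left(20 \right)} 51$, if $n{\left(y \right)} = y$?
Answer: $1020$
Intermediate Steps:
$n{\left(20 \right)} 51 = 20 \cdot 51 = 1020$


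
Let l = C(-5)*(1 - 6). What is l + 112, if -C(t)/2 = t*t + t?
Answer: 312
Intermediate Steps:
C(t) = -2*t - 2*t**2 (C(t) = -2*(t*t + t) = -2*(t**2 + t) = -2*(t + t**2) = -2*t - 2*t**2)
l = 200 (l = (-2*(-5)*(1 - 5))*(1 - 6) = -2*(-5)*(-4)*(-5) = -40*(-5) = 200)
l + 112 = 200 + 112 = 312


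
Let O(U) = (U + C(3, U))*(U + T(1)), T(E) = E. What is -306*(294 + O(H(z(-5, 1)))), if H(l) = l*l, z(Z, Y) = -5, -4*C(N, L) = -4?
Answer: -296820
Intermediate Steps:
C(N, L) = 1 (C(N, L) = -¼*(-4) = 1)
H(l) = l²
O(U) = (1 + U)² (O(U) = (U + 1)*(U + 1) = (1 + U)*(1 + U) = (1 + U)²)
-306*(294 + O(H(z(-5, 1)))) = -306*(294 + (1 + ((-5)²)² + 2*(-5)²)) = -306*(294 + (1 + 25² + 2*25)) = -306*(294 + (1 + 625 + 50)) = -306*(294 + 676) = -306*970 = -296820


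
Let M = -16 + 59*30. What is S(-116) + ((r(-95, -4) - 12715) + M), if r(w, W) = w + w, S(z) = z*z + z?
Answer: 2189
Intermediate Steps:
S(z) = z + z² (S(z) = z² + z = z + z²)
r(w, W) = 2*w
M = 1754 (M = -16 + 1770 = 1754)
S(-116) + ((r(-95, -4) - 12715) + M) = -116*(1 - 116) + ((2*(-95) - 12715) + 1754) = -116*(-115) + ((-190 - 12715) + 1754) = 13340 + (-12905 + 1754) = 13340 - 11151 = 2189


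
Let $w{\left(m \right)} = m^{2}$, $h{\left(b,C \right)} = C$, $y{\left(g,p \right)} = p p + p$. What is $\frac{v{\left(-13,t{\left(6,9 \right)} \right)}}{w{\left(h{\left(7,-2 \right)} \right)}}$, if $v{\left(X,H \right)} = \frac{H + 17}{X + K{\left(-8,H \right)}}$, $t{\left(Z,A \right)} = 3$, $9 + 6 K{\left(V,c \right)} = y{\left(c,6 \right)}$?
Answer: $- \frac{2}{3} \approx -0.66667$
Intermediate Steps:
$y{\left(g,p \right)} = p + p^{2}$ ($y{\left(g,p \right)} = p^{2} + p = p + p^{2}$)
$K{\left(V,c \right)} = \frac{11}{2}$ ($K{\left(V,c \right)} = - \frac{3}{2} + \frac{6 \left(1 + 6\right)}{6} = - \frac{3}{2} + \frac{6 \cdot 7}{6} = - \frac{3}{2} + \frac{1}{6} \cdot 42 = - \frac{3}{2} + 7 = \frac{11}{2}$)
$v{\left(X,H \right)} = \frac{17 + H}{\frac{11}{2} + X}$ ($v{\left(X,H \right)} = \frac{H + 17}{X + \frac{11}{2}} = \frac{17 + H}{\frac{11}{2} + X}$)
$\frac{v{\left(-13,t{\left(6,9 \right)} \right)}}{w{\left(h{\left(7,-2 \right)} \right)}} = \frac{2 \frac{1}{11 + 2 \left(-13\right)} \left(17 + 3\right)}{\left(-2\right)^{2}} = \frac{2 \frac{1}{11 - 26} \cdot 20}{4} = 2 \frac{1}{-15} \cdot 20 \cdot \frac{1}{4} = 2 \left(- \frac{1}{15}\right) 20 \cdot \frac{1}{4} = \left(- \frac{8}{3}\right) \frac{1}{4} = - \frac{2}{3}$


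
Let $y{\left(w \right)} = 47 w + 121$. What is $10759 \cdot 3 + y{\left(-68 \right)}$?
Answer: $29202$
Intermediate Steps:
$y{\left(w \right)} = 121 + 47 w$
$10759 \cdot 3 + y{\left(-68 \right)} = 10759 \cdot 3 + \left(121 + 47 \left(-68\right)\right) = 32277 + \left(121 - 3196\right) = 32277 - 3075 = 29202$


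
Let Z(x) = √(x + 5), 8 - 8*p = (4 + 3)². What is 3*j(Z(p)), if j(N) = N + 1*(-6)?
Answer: -18 + 3*I*√2/4 ≈ -18.0 + 1.0607*I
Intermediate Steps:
p = -41/8 (p = 1 - (4 + 3)²/8 = 1 - ⅛*7² = 1 - ⅛*49 = 1 - 49/8 = -41/8 ≈ -5.1250)
Z(x) = √(5 + x)
j(N) = -6 + N (j(N) = N - 6 = -6 + N)
3*j(Z(p)) = 3*(-6 + √(5 - 41/8)) = 3*(-6 + √(-⅛)) = 3*(-6 + I*√2/4) = -18 + 3*I*√2/4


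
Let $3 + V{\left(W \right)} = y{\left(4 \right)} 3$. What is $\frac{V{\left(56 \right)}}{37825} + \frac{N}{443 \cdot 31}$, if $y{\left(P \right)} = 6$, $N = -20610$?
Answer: $- \frac{155873451}{103890145} \approx -1.5004$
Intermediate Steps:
$V{\left(W \right)} = 15$ ($V{\left(W \right)} = -3 + 6 \cdot 3 = -3 + 18 = 15$)
$\frac{V{\left(56 \right)}}{37825} + \frac{N}{443 \cdot 31} = \frac{15}{37825} - \frac{20610}{443 \cdot 31} = 15 \cdot \frac{1}{37825} - \frac{20610}{13733} = \frac{3}{7565} - \frac{20610}{13733} = - \frac{155873451}{103890145}$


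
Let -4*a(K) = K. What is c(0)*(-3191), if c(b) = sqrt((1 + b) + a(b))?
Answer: -3191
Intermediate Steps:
a(K) = -K/4
c(b) = sqrt(1 + 3*b/4) (c(b) = sqrt((1 + b) - b/4) = sqrt(1 + 3*b/4))
c(0)*(-3191) = (sqrt(4 + 3*0)/2)*(-3191) = (sqrt(4 + 0)/2)*(-3191) = (sqrt(4)/2)*(-3191) = ((1/2)*2)*(-3191) = 1*(-3191) = -3191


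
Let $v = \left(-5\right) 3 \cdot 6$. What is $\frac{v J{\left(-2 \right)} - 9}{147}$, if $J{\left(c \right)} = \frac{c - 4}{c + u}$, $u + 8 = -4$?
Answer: $- \frac{111}{343} \approx -0.32362$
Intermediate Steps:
$u = -12$ ($u = -8 - 4 = -12$)
$v = -90$ ($v = \left(-15\right) 6 = -90$)
$J{\left(c \right)} = \frac{-4 + c}{-12 + c}$ ($J{\left(c \right)} = \frac{c - 4}{c - 12} = \frac{-4 + c}{-12 + c}$)
$\frac{v J{\left(-2 \right)} - 9}{147} = \frac{- 90 \frac{-4 - 2}{-12 - 2} - 9}{147} = \left(- 90 \frac{1}{-14} \left(-6\right) - 9\right) \frac{1}{147} = \left(- 90 \left(\left(- \frac{1}{14}\right) \left(-6\right)\right) - 9\right) \frac{1}{147} = \left(\left(-90\right) \frac{3}{7} - 9\right) \frac{1}{147} = \left(- \frac{270}{7} - 9\right) \frac{1}{147} = \left(- \frac{333}{7}\right) \frac{1}{147} = - \frac{111}{343}$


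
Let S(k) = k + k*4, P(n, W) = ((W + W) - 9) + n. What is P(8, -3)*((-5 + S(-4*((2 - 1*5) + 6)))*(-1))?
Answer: -455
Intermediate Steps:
P(n, W) = -9 + n + 2*W (P(n, W) = (2*W - 9) + n = (-9 + 2*W) + n = -9 + n + 2*W)
S(k) = 5*k (S(k) = k + 4*k = 5*k)
P(8, -3)*((-5 + S(-4*((2 - 1*5) + 6)))*(-1)) = (-9 + 8 + 2*(-3))*((-5 + 5*(-4*((2 - 1*5) + 6)))*(-1)) = (-9 + 8 - 6)*((-5 + 5*(-4*((2 - 5) + 6)))*(-1)) = -7*(-5 + 5*(-4*(-3 + 6)))*(-1) = -7*(-5 + 5*(-4*3))*(-1) = -7*(-5 + 5*(-12))*(-1) = -7*(-5 - 60)*(-1) = -(-455)*(-1) = -7*65 = -455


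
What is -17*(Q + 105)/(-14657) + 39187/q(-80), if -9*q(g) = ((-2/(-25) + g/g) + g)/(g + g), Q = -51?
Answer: -20677097112786/28918261 ≈ -7.1502e+5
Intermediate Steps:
q(g) = -(27/25 + g)/(18*g) (q(g) = -((-2/(-25) + g/g) + g)/(9*(g + g)) = -((-2*(-1/25) + 1) + g)/(9*(2*g)) = -((2/25 + 1) + g)*1/(2*g)/9 = -(27/25 + g)*1/(2*g)/9 = -(27/25 + g)/(18*g))
-17*(Q + 105)/(-14657) + 39187/q(-80) = -17*(-51 + 105)/(-14657) + 39187/(((1/450)*(-27 - 25*(-80))/(-80))) = -17*54*(-1/14657) + 39187/(((1/450)*(-1/80)*(-27 + 2000))) = -918*(-1/14657) + 39187/(((1/450)*(-1/80)*1973)) = 918/14657 + 39187/(-1973/36000) = 918/14657 + 39187*(-36000/1973) = 918/14657 - 1410732000/1973 = -20677097112786/28918261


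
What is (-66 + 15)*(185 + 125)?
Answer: -15810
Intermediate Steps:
(-66 + 15)*(185 + 125) = -51*310 = -15810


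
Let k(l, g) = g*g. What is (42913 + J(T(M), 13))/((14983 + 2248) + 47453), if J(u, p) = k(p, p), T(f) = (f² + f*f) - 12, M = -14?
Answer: 21541/32342 ≈ 0.66604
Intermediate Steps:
k(l, g) = g²
T(f) = -12 + 2*f² (T(f) = (f² + f²) - 12 = 2*f² - 12 = -12 + 2*f²)
J(u, p) = p²
(42913 + J(T(M), 13))/((14983 + 2248) + 47453) = (42913 + 13²)/((14983 + 2248) + 47453) = (42913 + 169)/(17231 + 47453) = 43082/64684 = 43082*(1/64684) = 21541/32342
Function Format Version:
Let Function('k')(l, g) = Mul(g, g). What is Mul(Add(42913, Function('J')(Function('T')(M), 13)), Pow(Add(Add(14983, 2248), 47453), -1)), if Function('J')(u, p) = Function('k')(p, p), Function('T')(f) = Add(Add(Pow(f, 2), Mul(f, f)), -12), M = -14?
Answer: Rational(21541, 32342) ≈ 0.66604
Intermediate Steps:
Function('k')(l, g) = Pow(g, 2)
Function('T')(f) = Add(-12, Mul(2, Pow(f, 2))) (Function('T')(f) = Add(Add(Pow(f, 2), Pow(f, 2)), -12) = Add(Mul(2, Pow(f, 2)), -12) = Add(-12, Mul(2, Pow(f, 2))))
Function('J')(u, p) = Pow(p, 2)
Mul(Add(42913, Function('J')(Function('T')(M), 13)), Pow(Add(Add(14983, 2248), 47453), -1)) = Mul(Add(42913, Pow(13, 2)), Pow(Add(Add(14983, 2248), 47453), -1)) = Mul(Add(42913, 169), Pow(Add(17231, 47453), -1)) = Mul(43082, Pow(64684, -1)) = Mul(43082, Rational(1, 64684)) = Rational(21541, 32342)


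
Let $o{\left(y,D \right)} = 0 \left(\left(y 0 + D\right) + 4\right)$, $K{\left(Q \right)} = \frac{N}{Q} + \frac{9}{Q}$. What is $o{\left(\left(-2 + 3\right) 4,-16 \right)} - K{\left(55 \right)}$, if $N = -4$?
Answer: $- \frac{1}{11} \approx -0.090909$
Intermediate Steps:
$K{\left(Q \right)} = \frac{5}{Q}$ ($K{\left(Q \right)} = - \frac{4}{Q} + \frac{9}{Q} = \frac{5}{Q}$)
$o{\left(y,D \right)} = 0$ ($o{\left(y,D \right)} = 0 \left(\left(0 + D\right) + 4\right) = 0 \left(D + 4\right) = 0 \left(4 + D\right) = 0$)
$o{\left(\left(-2 + 3\right) 4,-16 \right)} - K{\left(55 \right)} = 0 - \frac{5}{55} = 0 - 5 \cdot \frac{1}{55} = 0 - \frac{1}{11} = - \frac{1}{11}$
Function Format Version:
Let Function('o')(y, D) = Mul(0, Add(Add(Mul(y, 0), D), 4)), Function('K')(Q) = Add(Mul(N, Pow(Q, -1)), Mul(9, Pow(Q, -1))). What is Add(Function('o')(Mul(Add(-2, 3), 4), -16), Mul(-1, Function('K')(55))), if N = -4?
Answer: Rational(-1, 11) ≈ -0.090909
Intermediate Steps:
Function('K')(Q) = Mul(5, Pow(Q, -1)) (Function('K')(Q) = Add(Mul(-4, Pow(Q, -1)), Mul(9, Pow(Q, -1))) = Mul(5, Pow(Q, -1)))
Function('o')(y, D) = 0 (Function('o')(y, D) = Mul(0, Add(Add(0, D), 4)) = Mul(0, Add(D, 4)) = Mul(0, Add(4, D)) = 0)
Add(Function('o')(Mul(Add(-2, 3), 4), -16), Mul(-1, Function('K')(55))) = Add(0, Mul(-1, Mul(5, Pow(55, -1)))) = Add(0, Mul(-1, Mul(5, Rational(1, 55)))) = Add(0, Mul(-1, Rational(1, 11))) = Add(0, Rational(-1, 11)) = Rational(-1, 11)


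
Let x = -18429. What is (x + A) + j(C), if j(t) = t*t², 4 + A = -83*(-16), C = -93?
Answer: -821462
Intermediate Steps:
A = 1324 (A = -4 - 83*(-16) = -4 + 1328 = 1324)
j(t) = t³
(x + A) + j(C) = (-18429 + 1324) + (-93)³ = -17105 - 804357 = -821462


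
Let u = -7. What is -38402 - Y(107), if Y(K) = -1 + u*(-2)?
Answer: -38415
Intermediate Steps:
Y(K) = 13 (Y(K) = -1 - 7*(-2) = -1 + 14 = 13)
-38402 - Y(107) = -38402 - 1*13 = -38402 - 13 = -38415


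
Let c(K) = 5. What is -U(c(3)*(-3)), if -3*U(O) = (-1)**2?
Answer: 1/3 ≈ 0.33333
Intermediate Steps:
U(O) = -1/3 (U(O) = -1/3*(-1)**2 = -1/3*1 = -1/3)
-U(c(3)*(-3)) = -1*(-1/3) = 1/3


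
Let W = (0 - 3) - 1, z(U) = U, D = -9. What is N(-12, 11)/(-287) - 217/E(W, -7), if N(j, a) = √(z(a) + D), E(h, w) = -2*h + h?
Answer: -217/4 - √2/287 ≈ -54.255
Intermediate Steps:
W = -4 (W = -3 - 1 = -4)
E(h, w) = -h
N(j, a) = √(-9 + a) (N(j, a) = √(a - 9) = √(-9 + a))
N(-12, 11)/(-287) - 217/E(W, -7) = √(-9 + 11)/(-287) - 217/((-1*(-4))) = √2*(-1/287) - 217/4 = -√2/287 - 217*¼ = -√2/287 - 217/4 = -217/4 - √2/287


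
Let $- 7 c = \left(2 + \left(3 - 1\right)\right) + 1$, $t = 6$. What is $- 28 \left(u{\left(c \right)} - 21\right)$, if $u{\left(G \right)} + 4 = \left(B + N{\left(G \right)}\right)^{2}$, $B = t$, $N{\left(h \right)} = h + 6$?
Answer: $- \frac{20064}{7} \approx -2866.3$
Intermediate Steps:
$N{\left(h \right)} = 6 + h$
$B = 6$
$c = - \frac{5}{7}$ ($c = - \frac{\left(2 + \left(3 - 1\right)\right) + 1}{7} = - \frac{\left(2 + 2\right) + 1}{7} = - \frac{4 + 1}{7} = \left(- \frac{1}{7}\right) 5 = - \frac{5}{7} \approx -0.71429$)
$u{\left(G \right)} = -4 + \left(12 + G\right)^{2}$ ($u{\left(G \right)} = -4 + \left(6 + \left(6 + G\right)\right)^{2} = -4 + \left(12 + G\right)^{2}$)
$- 28 \left(u{\left(c \right)} - 21\right) = - 28 \left(\left(-4 + \left(12 - \frac{5}{7}\right)^{2}\right) - 21\right) = - 28 \left(\left(-4 + \left(\frac{79}{7}\right)^{2}\right) - 21\right) = - 28 \left(\left(-4 + \frac{6241}{49}\right) - 21\right) = - 28 \left(\frac{6045}{49} - 21\right) = \left(-28\right) \frac{5016}{49} = - \frac{20064}{7}$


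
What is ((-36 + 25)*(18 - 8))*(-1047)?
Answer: 115170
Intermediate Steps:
((-36 + 25)*(18 - 8))*(-1047) = -11*10*(-1047) = -110*(-1047) = 115170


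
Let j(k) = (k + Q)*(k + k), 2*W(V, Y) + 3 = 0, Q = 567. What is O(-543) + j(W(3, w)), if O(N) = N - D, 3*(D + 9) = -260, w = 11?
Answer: -12863/6 ≈ -2143.8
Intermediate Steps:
D = -287/3 (D = -9 + (⅓)*(-260) = -9 - 260/3 = -287/3 ≈ -95.667)
W(V, Y) = -3/2 (W(V, Y) = -3/2 + (½)*0 = -3/2 + 0 = -3/2)
j(k) = 2*k*(567 + k) (j(k) = (k + 567)*(k + k) = (567 + k)*(2*k) = 2*k*(567 + k))
O(N) = 287/3 + N (O(N) = N - 1*(-287/3) = N + 287/3 = 287/3 + N)
O(-543) + j(W(3, w)) = (287/3 - 543) + 2*(-3/2)*(567 - 3/2) = -1342/3 + 2*(-3/2)*(1131/2) = -1342/3 - 3393/2 = -12863/6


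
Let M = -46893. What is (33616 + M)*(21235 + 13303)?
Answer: -458561026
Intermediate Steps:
(33616 + M)*(21235 + 13303) = (33616 - 46893)*(21235 + 13303) = -13277*34538 = -458561026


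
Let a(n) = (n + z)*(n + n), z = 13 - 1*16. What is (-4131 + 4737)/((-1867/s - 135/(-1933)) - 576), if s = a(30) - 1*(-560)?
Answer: -2553647640/2430544051 ≈ -1.0506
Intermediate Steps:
z = -3 (z = 13 - 16 = -3)
a(n) = 2*n*(-3 + n) (a(n) = (n - 3)*(n + n) = (-3 + n)*(2*n) = 2*n*(-3 + n))
s = 2180 (s = 2*30*(-3 + 30) - 1*(-560) = 2*30*27 + 560 = 1620 + 560 = 2180)
(-4131 + 4737)/((-1867/s - 135/(-1933)) - 576) = (-4131 + 4737)/((-1867/2180 - 135/(-1933)) - 576) = 606/((-1867*1/2180 - 135*(-1/1933)) - 576) = 606/((-1867/2180 + 135/1933) - 576) = 606/(-3314611/4213940 - 576) = 606/(-2430544051/4213940) = 606*(-4213940/2430544051) = -2553647640/2430544051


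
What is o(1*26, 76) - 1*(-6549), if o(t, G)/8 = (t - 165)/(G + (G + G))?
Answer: 373015/57 ≈ 6544.1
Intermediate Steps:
o(t, G) = 8*(-165 + t)/(3*G) (o(t, G) = 8*((t - 165)/(G + (G + G))) = 8*((-165 + t)/(G + 2*G)) = 8*((-165 + t)/((3*G))) = 8*((-165 + t)*(1/(3*G))) = 8*((-165 + t)/(3*G)) = 8*(-165 + t)/(3*G))
o(1*26, 76) - 1*(-6549) = (8/3)*(-165 + 1*26)/76 - 1*(-6549) = (8/3)*(1/76)*(-165 + 26) + 6549 = (8/3)*(1/76)*(-139) + 6549 = -278/57 + 6549 = 373015/57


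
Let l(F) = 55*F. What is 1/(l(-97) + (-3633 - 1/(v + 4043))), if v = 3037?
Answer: -7080/63493441 ≈ -0.00011151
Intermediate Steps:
1/(l(-97) + (-3633 - 1/(v + 4043))) = 1/(55*(-97) + (-3633 - 1/(3037 + 4043))) = 1/(-5335 + (-3633 - 1/7080)) = 1/(-5335 - 25721641/7080) = 1/(-63493441/7080) = -7080/63493441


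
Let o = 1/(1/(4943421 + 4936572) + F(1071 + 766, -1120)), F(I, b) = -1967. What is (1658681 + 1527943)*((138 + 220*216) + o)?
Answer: 1475698487377969167264/9716973115 ≈ 1.5187e+11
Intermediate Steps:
o = -9879993/19433946230 (o = 1/(1/(4943421 + 4936572) - 1967) = 1/(1/9879993 - 1967) = 1/(-19433946230/9879993) = -9879993/19433946230 ≈ -0.00050839)
(1658681 + 1527943)*((138 + 220*216) + o) = (1658681 + 1527943)*((138 + 220*216) - 9879993/19433946230) = 3186624*((138 + 47520) - 9879993/19433946230) = 3186624*(47658 - 9879993/19433946230) = 3186624*(926182999549347/19433946230) = 1475698487377969167264/9716973115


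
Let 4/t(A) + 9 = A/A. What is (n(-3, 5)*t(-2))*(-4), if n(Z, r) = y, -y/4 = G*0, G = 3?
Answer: 0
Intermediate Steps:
t(A) = -1/2 (t(A) = 4/(-9 + A/A) = 4/(-9 + 1) = 4/(-8) = 4*(-1/8) = -1/2)
y = 0 (y = -12*0 = -4*0 = 0)
n(Z, r) = 0
(n(-3, 5)*t(-2))*(-4) = (0*(-1/2))*(-4) = 0*(-4) = 0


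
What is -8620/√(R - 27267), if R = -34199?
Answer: 4310*I*√61466/30733 ≈ 34.769*I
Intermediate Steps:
-8620/√(R - 27267) = -8620/√(-34199 - 27267) = -8620*(-I*√61466/61466) = -(-4310)*I*√61466/30733 = 4310*I*√61466/30733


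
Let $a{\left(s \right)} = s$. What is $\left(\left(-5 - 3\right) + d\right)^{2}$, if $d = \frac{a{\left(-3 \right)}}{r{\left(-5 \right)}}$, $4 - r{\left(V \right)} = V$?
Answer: $\frac{625}{9} \approx 69.444$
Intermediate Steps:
$r{\left(V \right)} = 4 - V$
$d = - \frac{1}{3}$ ($d = - \frac{3}{4 - -5} = - \frac{3}{4 + 5} = - \frac{3}{9} = \left(-3\right) \frac{1}{9} = - \frac{1}{3} \approx -0.33333$)
$\left(\left(-5 - 3\right) + d\right)^{2} = \left(\left(-5 - 3\right) - \frac{1}{3}\right)^{2} = \left(-8 - \frac{1}{3}\right)^{2} = \left(- \frac{25}{3}\right)^{2} = \frac{625}{9}$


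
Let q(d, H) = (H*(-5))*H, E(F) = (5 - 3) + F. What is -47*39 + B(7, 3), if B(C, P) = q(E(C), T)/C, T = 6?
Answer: -13011/7 ≈ -1858.7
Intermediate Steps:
E(F) = 2 + F
q(d, H) = -5*H**2 (q(d, H) = (-5*H)*H = -5*H**2)
B(C, P) = -180/C (B(C, P) = (-5*6**2)/C = (-5*36)/C = -180/C)
-47*39 + B(7, 3) = -47*39 - 180/7 = -1833 - 180*1/7 = -1833 - 180/7 = -13011/7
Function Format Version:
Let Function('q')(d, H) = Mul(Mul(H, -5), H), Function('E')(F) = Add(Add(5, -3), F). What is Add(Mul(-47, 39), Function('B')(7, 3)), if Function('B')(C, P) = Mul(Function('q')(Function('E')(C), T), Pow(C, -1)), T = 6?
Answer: Rational(-13011, 7) ≈ -1858.7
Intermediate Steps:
Function('E')(F) = Add(2, F)
Function('q')(d, H) = Mul(-5, Pow(H, 2)) (Function('q')(d, H) = Mul(Mul(-5, H), H) = Mul(-5, Pow(H, 2)))
Function('B')(C, P) = Mul(-180, Pow(C, -1)) (Function('B')(C, P) = Mul(Mul(-5, Pow(6, 2)), Pow(C, -1)) = Mul(Mul(-5, 36), Pow(C, -1)) = Mul(-180, Pow(C, -1)))
Add(Mul(-47, 39), Function('B')(7, 3)) = Add(Mul(-47, 39), Mul(-180, Pow(7, -1))) = Add(-1833, Mul(-180, Rational(1, 7))) = Add(-1833, Rational(-180, 7)) = Rational(-13011, 7)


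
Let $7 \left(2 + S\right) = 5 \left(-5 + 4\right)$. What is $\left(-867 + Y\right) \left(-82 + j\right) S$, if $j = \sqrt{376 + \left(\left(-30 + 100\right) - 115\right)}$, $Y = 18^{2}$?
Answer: $- \frac{845994}{7} + \frac{10317 \sqrt{331}}{7} \approx -94042.0$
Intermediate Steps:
$Y = 324$
$j = \sqrt{331}$ ($j = \sqrt{376 + \left(70 - 115\right)} = \sqrt{376 - 45} = \sqrt{331} \approx 18.193$)
$S = - \frac{19}{7}$ ($S = -2 + \frac{5 \left(-5 + 4\right)}{7} = -2 + \frac{5 \left(-1\right)}{7} = -2 + \frac{1}{7} \left(-5\right) = -2 - \frac{5}{7} = - \frac{19}{7} \approx -2.7143$)
$\left(-867 + Y\right) \left(-82 + j\right) S = \left(-867 + 324\right) \left(-82 + \sqrt{331}\right) \left(- \frac{19}{7}\right) = - 543 \left(-82 + \sqrt{331}\right) \left(- \frac{19}{7}\right) = \left(44526 - 543 \sqrt{331}\right) \left(- \frac{19}{7}\right) = - \frac{845994}{7} + \frac{10317 \sqrt{331}}{7}$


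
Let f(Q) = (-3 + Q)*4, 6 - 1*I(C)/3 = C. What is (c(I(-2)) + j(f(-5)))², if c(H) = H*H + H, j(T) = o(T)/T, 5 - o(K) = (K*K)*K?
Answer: 184226329/1024 ≈ 1.7991e+5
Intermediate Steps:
o(K) = 5 - K³ (o(K) = 5 - K*K*K = 5 - K²*K = 5 - K³)
I(C) = 18 - 3*C
f(Q) = -12 + 4*Q
j(T) = (5 - T³)/T
c(H) = H + H² (c(H) = H² + H = H + H²)
(c(I(-2)) + j(f(-5)))² = ((18 - 3*(-2))*(1 + (18 - 3*(-2))) + (5 - (-12 + 4*(-5))³)/(-12 + 4*(-5)))² = ((18 + 6)*(1 + (18 + 6)) + (5 - (-12 - 20)³)/(-12 - 20))² = (24*(1 + 24) + (5 - 1*(-32)³)/(-32))² = (24*25 - (5 - 1*(-32768))/32)² = (600 - (5 + 32768)/32)² = (600 - 1/32*32773)² = (600 - 32773/32)² = (-13573/32)² = 184226329/1024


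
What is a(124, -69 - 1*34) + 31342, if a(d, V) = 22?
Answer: 31364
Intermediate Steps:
a(124, -69 - 1*34) + 31342 = 22 + 31342 = 31364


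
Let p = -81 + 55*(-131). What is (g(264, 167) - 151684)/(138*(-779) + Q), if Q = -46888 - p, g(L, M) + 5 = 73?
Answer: 4738/4597 ≈ 1.0307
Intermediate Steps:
p = -7286 (p = -81 - 7205 = -7286)
g(L, M) = 68 (g(L, M) = -5 + 73 = 68)
Q = -39602 (Q = -46888 - 1*(-7286) = -46888 + 7286 = -39602)
(g(264, 167) - 151684)/(138*(-779) + Q) = (68 - 151684)/(138*(-779) - 39602) = -151616/(-107502 - 39602) = -151616/(-147104) = -151616*(-1/147104) = 4738/4597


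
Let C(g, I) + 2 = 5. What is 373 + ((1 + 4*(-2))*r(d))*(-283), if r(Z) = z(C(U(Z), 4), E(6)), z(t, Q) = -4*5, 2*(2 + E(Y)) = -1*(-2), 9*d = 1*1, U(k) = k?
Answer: -39247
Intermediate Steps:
d = ⅑ (d = (1*1)/9 = (⅑)*1 = ⅑ ≈ 0.11111)
C(g, I) = 3 (C(g, I) = -2 + 5 = 3)
E(Y) = -1 (E(Y) = -2 + (-1*(-2))/2 = -2 + (½)*2 = -2 + 1 = -1)
z(t, Q) = -20
r(Z) = -20
373 + ((1 + 4*(-2))*r(d))*(-283) = 373 + ((1 + 4*(-2))*(-20))*(-283) = 373 + ((1 - 8)*(-20))*(-283) = 373 - 7*(-20)*(-283) = 373 + 140*(-283) = 373 - 39620 = -39247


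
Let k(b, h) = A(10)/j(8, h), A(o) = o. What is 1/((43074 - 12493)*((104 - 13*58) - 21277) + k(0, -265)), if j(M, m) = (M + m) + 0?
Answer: -257/172331243869 ≈ -1.4913e-9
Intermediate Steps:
j(M, m) = M + m
k(b, h) = 10/(8 + h)
1/((43074 - 12493)*((104 - 13*58) - 21277) + k(0, -265)) = 1/((43074 - 12493)*((104 - 13*58) - 21277) + 10/(8 - 265)) = 1/(30581*((104 - 754) - 21277) + 10/(-257)) = 1/(30581*(-650 - 21277) + 10*(-1/257)) = 1/(30581*(-21927) - 10/257) = 1/(-670549587 - 10/257) = 1/(-172331243869/257) = -257/172331243869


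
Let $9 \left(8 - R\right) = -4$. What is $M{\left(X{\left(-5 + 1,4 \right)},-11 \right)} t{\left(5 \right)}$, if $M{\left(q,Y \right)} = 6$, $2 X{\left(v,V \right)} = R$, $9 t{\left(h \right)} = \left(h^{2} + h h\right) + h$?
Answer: $\frac{110}{3} \approx 36.667$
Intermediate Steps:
$R = \frac{76}{9}$ ($R = 8 - - \frac{4}{9} = 8 + \frac{4}{9} = \frac{76}{9} \approx 8.4444$)
$t{\left(h \right)} = \frac{h}{9} + \frac{2 h^{2}}{9}$ ($t{\left(h \right)} = \frac{\left(h^{2} + h h\right) + h}{9} = \frac{\left(h^{2} + h^{2}\right) + h}{9} = \frac{2 h^{2} + h}{9} = \frac{h + 2 h^{2}}{9} = \frac{h}{9} + \frac{2 h^{2}}{9}$)
$X{\left(v,V \right)} = \frac{38}{9}$ ($X{\left(v,V \right)} = \frac{1}{2} \cdot \frac{76}{9} = \frac{38}{9}$)
$M{\left(X{\left(-5 + 1,4 \right)},-11 \right)} t{\left(5 \right)} = 6 \cdot \frac{1}{9} \cdot 5 \left(1 + 2 \cdot 5\right) = 6 \cdot \frac{1}{9} \cdot 5 \left(1 + 10\right) = 6 \cdot \frac{1}{9} \cdot 5 \cdot 11 = 6 \cdot \frac{55}{9} = \frac{110}{3}$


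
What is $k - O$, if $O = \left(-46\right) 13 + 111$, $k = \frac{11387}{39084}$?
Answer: $\frac{19045295}{39084} \approx 487.29$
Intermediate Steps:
$k = \frac{11387}{39084}$ ($k = 11387 \cdot \frac{1}{39084} = \frac{11387}{39084} \approx 0.29135$)
$O = -487$ ($O = -598 + 111 = -487$)
$k - O = \frac{11387}{39084} - -487 = \frac{11387}{39084} + 487 = \frac{19045295}{39084}$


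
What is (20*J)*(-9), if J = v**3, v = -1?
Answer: 180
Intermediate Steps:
J = -1 (J = (-1)**3 = -1)
(20*J)*(-9) = (20*(-1))*(-9) = -20*(-9) = 180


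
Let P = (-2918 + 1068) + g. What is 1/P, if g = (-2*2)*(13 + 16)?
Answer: -1/1966 ≈ -0.00050865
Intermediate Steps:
g = -116 (g = -4*29 = -116)
P = -1966 (P = (-2918 + 1068) - 116 = -1850 - 116 = -1966)
1/P = 1/(-1966) = -1/1966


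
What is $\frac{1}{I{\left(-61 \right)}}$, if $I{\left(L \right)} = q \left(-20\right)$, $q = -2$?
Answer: $\frac{1}{40} \approx 0.025$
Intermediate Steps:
$I{\left(L \right)} = 40$ ($I{\left(L \right)} = \left(-2\right) \left(-20\right) = 40$)
$\frac{1}{I{\left(-61 \right)}} = \frac{1}{40}$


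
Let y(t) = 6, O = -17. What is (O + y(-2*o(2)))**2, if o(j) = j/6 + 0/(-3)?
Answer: 121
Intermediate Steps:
o(j) = j/6 (o(j) = j*(1/6) + 0*(-1/3) = j/6 + 0 = j/6)
(O + y(-2*o(2)))**2 = (-17 + 6)**2 = (-11)**2 = 121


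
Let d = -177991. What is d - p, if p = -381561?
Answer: 203570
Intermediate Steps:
d - p = -177991 - 1*(-381561) = -177991 + 381561 = 203570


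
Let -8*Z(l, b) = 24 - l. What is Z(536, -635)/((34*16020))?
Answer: 8/68085 ≈ 0.00011750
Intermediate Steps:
Z(l, b) = -3 + l/8 (Z(l, b) = -(24 - l)/8 = -3 + l/8)
Z(536, -635)/((34*16020)) = (-3 + (1/8)*536)/((34*16020)) = (-3 + 67)/544680 = 64*(1/544680) = 8/68085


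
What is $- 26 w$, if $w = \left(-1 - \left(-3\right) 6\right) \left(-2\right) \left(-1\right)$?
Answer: $-884$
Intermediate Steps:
$w = 34$ ($w = \left(-1 - -18\right) \left(-2\right) \left(-1\right) = \left(-1 + 18\right) \left(-2\right) \left(-1\right) = 17 \left(-2\right) \left(-1\right) = \left(-34\right) \left(-1\right) = 34$)
$- 26 w = \left(-26\right) 34 = -884$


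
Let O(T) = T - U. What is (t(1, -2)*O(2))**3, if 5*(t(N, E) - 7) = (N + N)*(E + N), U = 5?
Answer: -970299/125 ≈ -7762.4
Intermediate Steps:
O(T) = -5 + T (O(T) = T - 1*5 = T - 5 = -5 + T)
t(N, E) = 7 + 2*N*(E + N)/5 (t(N, E) = 7 + ((N + N)*(E + N))/5 = 7 + ((2*N)*(E + N))/5 = 7 + (2*N*(E + N))/5 = 7 + 2*N*(E + N)/5)
(t(1, -2)*O(2))**3 = ((7 + (2/5)*1**2 + (2/5)*(-2)*1)*(-5 + 2))**3 = ((7 + (2/5)*1 - 4/5)*(-3))**3 = ((7 + 2/5 - 4/5)*(-3))**3 = ((33/5)*(-3))**3 = (-99/5)**3 = -970299/125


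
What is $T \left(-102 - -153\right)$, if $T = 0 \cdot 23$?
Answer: $0$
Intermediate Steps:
$T = 0$
$T \left(-102 - -153\right) = 0 \left(-102 - -153\right) = 0 \left(-102 + 153\right) = 0 \cdot 51 = 0$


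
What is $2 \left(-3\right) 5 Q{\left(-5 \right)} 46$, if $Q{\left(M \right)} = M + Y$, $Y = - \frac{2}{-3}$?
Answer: $5980$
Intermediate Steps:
$Y = \frac{2}{3}$ ($Y = \left(-2\right) \left(- \frac{1}{3}\right) = \frac{2}{3} \approx 0.66667$)
$Q{\left(M \right)} = \frac{2}{3} + M$ ($Q{\left(M \right)} = M + \frac{2}{3} = \frac{2}{3} + M$)
$2 \left(-3\right) 5 Q{\left(-5 \right)} 46 = 2 \left(-3\right) 5 \left(\frac{2}{3} - 5\right) 46 = \left(-6\right) 5 \left(- \frac{13}{3}\right) 46 = \left(-30\right) \left(- \frac{13}{3}\right) 46 = 130 \cdot 46 = 5980$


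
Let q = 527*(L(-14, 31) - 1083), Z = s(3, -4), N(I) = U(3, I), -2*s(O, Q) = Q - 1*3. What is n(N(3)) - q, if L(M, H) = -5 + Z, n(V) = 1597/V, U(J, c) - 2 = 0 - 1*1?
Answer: 1146257/2 ≈ 5.7313e+5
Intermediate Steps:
s(O, Q) = 3/2 - Q/2 (s(O, Q) = -(Q - 1*3)/2 = -(Q - 3)/2 = -(-3 + Q)/2 = 3/2 - Q/2)
U(J, c) = 1 (U(J, c) = 2 + (0 - 1*1) = 2 + (0 - 1) = 2 - 1 = 1)
N(I) = 1
Z = 7/2 (Z = 3/2 - 1/2*(-4) = 3/2 + 2 = 7/2 ≈ 3.5000)
L(M, H) = -3/2 (L(M, H) = -5 + 7/2 = -3/2)
q = -1143063/2 (q = 527*(-3/2 - 1083) = 527*(-2169/2) = -1143063/2 ≈ -5.7153e+5)
n(N(3)) - q = 1597/1 - 1*(-1143063/2) = 1597*1 + 1143063/2 = 1597 + 1143063/2 = 1146257/2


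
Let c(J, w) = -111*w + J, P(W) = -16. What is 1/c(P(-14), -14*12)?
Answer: 1/18632 ≈ 5.3671e-5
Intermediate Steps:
c(J, w) = J - 111*w
1/c(P(-14), -14*12) = 1/(-16 - (-1554)*12) = 1/(-16 - 111*(-168)) = 1/(-16 + 18648) = 1/18632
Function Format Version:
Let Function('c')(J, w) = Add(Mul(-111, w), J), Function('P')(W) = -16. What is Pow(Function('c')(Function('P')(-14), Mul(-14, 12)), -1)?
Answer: Rational(1, 18632) ≈ 5.3671e-5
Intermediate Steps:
Function('c')(J, w) = Add(J, Mul(-111, w))
Pow(Function('c')(Function('P')(-14), Mul(-14, 12)), -1) = Pow(Add(-16, Mul(-111, Mul(-14, 12))), -1) = Pow(Add(-16, Mul(-111, -168)), -1) = Pow(Add(-16, 18648), -1) = Pow(18632, -1) = Rational(1, 18632)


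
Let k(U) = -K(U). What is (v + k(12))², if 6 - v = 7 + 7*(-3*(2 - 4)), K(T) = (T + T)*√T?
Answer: 8761 + 4128*√3 ≈ 15911.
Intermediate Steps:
K(T) = 2*T^(3/2) (K(T) = (2*T)*√T = 2*T^(3/2))
v = -43 (v = 6 - (7 + 7*(-3*(2 - 4))) = 6 - (7 + 7*(-3*(-2))) = 6 - (7 + 7*6) = 6 - (7 + 42) = 6 - 1*49 = 6 - 49 = -43)
k(U) = -2*U^(3/2)
(v + k(12))² = (-43 - 48*√3)²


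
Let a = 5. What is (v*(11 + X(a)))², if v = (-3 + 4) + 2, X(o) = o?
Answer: 2304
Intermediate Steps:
v = 3 (v = 1 + 2 = 3)
(v*(11 + X(a)))² = (3*(11 + 5))² = (3*16)² = 48² = 2304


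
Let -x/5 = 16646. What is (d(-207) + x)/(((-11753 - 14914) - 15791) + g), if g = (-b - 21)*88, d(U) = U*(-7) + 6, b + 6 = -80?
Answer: 81775/36738 ≈ 2.2259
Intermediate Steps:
x = -83230 (x = -5*16646 = -83230)
b = -86 (b = -6 - 80 = -86)
d(U) = 6 - 7*U (d(U) = -7*U + 6 = 6 - 7*U)
g = 5720 (g = (-1*(-86) - 21)*88 = (86 - 21)*88 = 65*88 = 5720)
(d(-207) + x)/(((-11753 - 14914) - 15791) + g) = ((6 - 7*(-207)) - 83230)/(((-11753 - 14914) - 15791) + 5720) = ((6 + 1449) - 83230)/((-26667 - 15791) + 5720) = (1455 - 83230)/(-42458 + 5720) = -81775/(-36738) = -81775*(-1/36738) = 81775/36738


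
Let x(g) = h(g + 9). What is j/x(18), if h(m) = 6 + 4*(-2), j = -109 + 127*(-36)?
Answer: 4681/2 ≈ 2340.5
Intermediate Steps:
j = -4681 (j = -109 - 4572 = -4681)
h(m) = -2 (h(m) = 6 - 8 = -2)
x(g) = -2
j/x(18) = -4681/(-2) = -4681*(-½) = 4681/2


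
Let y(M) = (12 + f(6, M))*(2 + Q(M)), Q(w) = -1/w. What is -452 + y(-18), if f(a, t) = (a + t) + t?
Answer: -489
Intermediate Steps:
f(a, t) = a + 2*t
y(M) = (2 - 1/M)*(18 + 2*M) (y(M) = (12 + (6 + 2*M))*(2 - 1/M) = (18 + 2*M)*(2 - 1/M) = (2 - 1/M)*(18 + 2*M))
-452 + y(-18) = -452 + (34 - 18/(-18) + 4*(-18)) = -452 + (34 - 18*(-1/18) - 72) = -452 + (34 + 1 - 72) = -452 - 37 = -489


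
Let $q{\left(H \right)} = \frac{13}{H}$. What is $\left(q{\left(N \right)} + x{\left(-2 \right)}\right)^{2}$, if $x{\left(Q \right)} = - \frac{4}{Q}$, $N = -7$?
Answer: $\frac{1}{49} \approx 0.020408$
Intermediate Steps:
$\left(q{\left(N \right)} + x{\left(-2 \right)}\right)^{2} = \left(\frac{13}{-7} - \frac{4}{-2}\right)^{2} = \left(13 \left(- \frac{1}{7}\right) - -2\right)^{2} = \left(- \frac{13}{7} + 2\right)^{2} = \left(\frac{1}{7}\right)^{2} = \frac{1}{49}$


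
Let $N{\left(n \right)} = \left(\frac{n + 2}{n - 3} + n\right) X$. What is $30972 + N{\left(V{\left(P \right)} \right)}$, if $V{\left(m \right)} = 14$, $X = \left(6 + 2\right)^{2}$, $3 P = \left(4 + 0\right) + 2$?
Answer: $\frac{351572}{11} \approx 31961.0$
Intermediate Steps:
$P = 2$ ($P = \frac{\left(4 + 0\right) + 2}{3} = \frac{4 + 2}{3} = \frac{1}{3} \cdot 6 = 2$)
$X = 64$ ($X = 8^{2} = 64$)
$N{\left(n \right)} = 64 n + \frac{64 \left(2 + n\right)}{-3 + n}$ ($N{\left(n \right)} = \left(\frac{n + 2}{n - 3} + n\right) 64 = \left(\frac{2 + n}{-3 + n} + n\right) 64 = \left(n + \frac{2 + n}{-3 + n}\right) 64 = 64 n + \frac{64 \left(2 + n\right)}{-3 + n}$)
$30972 + N{\left(V{\left(P \right)} \right)} = 30972 + \frac{64 \left(2 + 14^{2} - 28\right)}{-3 + 14} = 30972 + \frac{64 \left(2 + 196 - 28\right)}{11} = 30972 + 64 \cdot \frac{1}{11} \cdot 170 = 30972 + \frac{10880}{11} = \frac{351572}{11}$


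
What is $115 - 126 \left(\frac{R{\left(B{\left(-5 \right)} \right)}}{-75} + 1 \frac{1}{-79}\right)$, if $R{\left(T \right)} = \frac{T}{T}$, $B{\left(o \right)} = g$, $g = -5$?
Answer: $\frac{233593}{1975} \approx 118.27$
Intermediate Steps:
$B{\left(o \right)} = -5$
$R{\left(T \right)} = 1$
$115 - 126 \left(\frac{R{\left(B{\left(-5 \right)} \right)}}{-75} + 1 \frac{1}{-79}\right) = 115 - 126 \left(1 \frac{1}{-75} + 1 \frac{1}{-79}\right) = 115 - 126 \left(1 \left(- \frac{1}{75}\right) + 1 \left(- \frac{1}{79}\right)\right) = 115 - 126 \left(- \frac{1}{75} - \frac{1}{79}\right) = 115 - - \frac{6468}{1975} = 115 + \frac{6468}{1975} = \frac{233593}{1975}$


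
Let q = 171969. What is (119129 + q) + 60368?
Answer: 351466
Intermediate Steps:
(119129 + q) + 60368 = (119129 + 171969) + 60368 = 291098 + 60368 = 351466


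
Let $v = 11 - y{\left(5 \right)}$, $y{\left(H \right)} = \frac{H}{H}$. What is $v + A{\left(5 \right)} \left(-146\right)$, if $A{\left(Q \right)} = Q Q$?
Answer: $-3640$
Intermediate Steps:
$A{\left(Q \right)} = Q^{2}$
$y{\left(H \right)} = 1$
$v = 10$ ($v = 11 - 1 = 10$)
$v + A{\left(5 \right)} \left(-146\right) = 10 + 5^{2} \left(-146\right) = 10 + 25 \left(-146\right) = 10 - 3650 = -3640$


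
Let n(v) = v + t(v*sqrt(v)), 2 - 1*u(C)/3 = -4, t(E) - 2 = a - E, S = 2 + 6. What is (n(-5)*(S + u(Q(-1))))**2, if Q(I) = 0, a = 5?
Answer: -81796 + 13520*I*sqrt(5) ≈ -81796.0 + 30232.0*I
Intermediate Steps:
S = 8
t(E) = 7 - E (t(E) = 2 + (5 - E) = 7 - E)
u(C) = 18 (u(C) = 6 - 3*(-4) = 6 + 12 = 18)
n(v) = 7 + v - v**(3/2) (n(v) = v + (7 - v*sqrt(v)) = v + (7 - v**(3/2)) = 7 + v - v**(3/2))
(n(-5)*(S + u(Q(-1))))**2 = ((7 - 5 - (-5)**(3/2))*(8 + 18))**2 = ((7 - 5 - (-5)*I*sqrt(5))*26)**2 = ((7 - 5 + 5*I*sqrt(5))*26)**2 = ((2 + 5*I*sqrt(5))*26)**2 = (52 + 130*I*sqrt(5))**2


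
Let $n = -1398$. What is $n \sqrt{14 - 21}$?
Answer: $- 1398 i \sqrt{7} \approx - 3698.8 i$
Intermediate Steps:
$n \sqrt{14 - 21} = - 1398 \sqrt{14 - 21} = - 1398 \sqrt{-7} = - 1398 i \sqrt{7}$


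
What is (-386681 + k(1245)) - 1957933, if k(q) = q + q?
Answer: -2342124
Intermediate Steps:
k(q) = 2*q
(-386681 + k(1245)) - 1957933 = (-386681 + 2*1245) - 1957933 = (-386681 + 2490) - 1957933 = -384191 - 1957933 = -2342124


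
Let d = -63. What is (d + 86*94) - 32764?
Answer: -24743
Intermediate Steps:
(d + 86*94) - 32764 = (-63 + 86*94) - 32764 = (-63 + 8084) - 32764 = 8021 - 32764 = -24743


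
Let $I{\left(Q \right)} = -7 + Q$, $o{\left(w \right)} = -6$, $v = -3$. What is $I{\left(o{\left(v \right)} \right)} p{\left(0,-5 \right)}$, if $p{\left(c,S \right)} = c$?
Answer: $0$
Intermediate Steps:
$I{\left(o{\left(v \right)} \right)} p{\left(0,-5 \right)} = \left(-7 - 6\right) 0 = \left(-13\right) 0 = 0$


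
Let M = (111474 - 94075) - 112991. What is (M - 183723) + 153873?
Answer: -125442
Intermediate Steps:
M = -95592 (M = 17399 - 112991 = -95592)
(M - 183723) + 153873 = (-95592 - 183723) + 153873 = -279315 + 153873 = -125442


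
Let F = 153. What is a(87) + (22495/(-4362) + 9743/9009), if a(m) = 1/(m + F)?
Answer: -2133263339/523963440 ≈ -4.0714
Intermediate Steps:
a(m) = 1/(153 + m) (a(m) = 1/(m + 153) = 1/(153 + m))
a(87) + (22495/(-4362) + 9743/9009) = 1/(153 + 87) + (22495/(-4362) + 9743/9009) = 1/240 + (22495*(-1/4362) + 9743*(1/9009)) = 1/240 + (-22495/4362 + 9743/9009) = 1/240 - 53386163/13099086 = -2133263339/523963440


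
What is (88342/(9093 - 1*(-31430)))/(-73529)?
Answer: -88342/2979615667 ≈ -2.9649e-5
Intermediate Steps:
(88342/(9093 - 1*(-31430)))/(-73529) = (88342/(9093 + 31430))*(-1/73529) = (88342/40523)*(-1/73529) = -88342/2979615667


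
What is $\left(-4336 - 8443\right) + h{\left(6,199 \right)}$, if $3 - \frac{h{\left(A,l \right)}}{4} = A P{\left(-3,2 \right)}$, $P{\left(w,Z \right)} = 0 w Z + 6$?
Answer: $-12911$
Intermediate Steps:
$P{\left(w,Z \right)} = 6$ ($P{\left(w,Z \right)} = 0 Z + 6 = 0 + 6 = 6$)
$h{\left(A,l \right)} = 12 - 24 A$ ($h{\left(A,l \right)} = 12 - 4 A 6 = 12 - 4 \cdot 6 A = 12 - 24 A$)
$\left(-4336 - 8443\right) + h{\left(6,199 \right)} = \left(-4336 - 8443\right) + \left(12 - 144\right) = -12779 - 132 = -12911$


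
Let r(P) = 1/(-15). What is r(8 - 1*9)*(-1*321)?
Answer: 107/5 ≈ 21.400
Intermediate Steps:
r(P) = -1/15
r(8 - 1*9)*(-1*321) = -(-1)*321/15 = -1/15*(-321) = 107/5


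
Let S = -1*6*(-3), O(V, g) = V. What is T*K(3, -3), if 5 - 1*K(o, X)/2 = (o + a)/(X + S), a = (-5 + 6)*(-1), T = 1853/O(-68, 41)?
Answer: -7957/30 ≈ -265.23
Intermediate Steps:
S = 18 (S = -6*(-3) = 18)
T = -109/4 (T = 1853/(-68) = 1853*(-1/68) = -109/4 ≈ -27.250)
a = -1 (a = 1*(-1) = -1)
K(o, X) = 10 - 2*(-1 + o)/(18 + X) (K(o, X) = 10 - 2*(o - 1)/(X + 18) = 10 - 2*(-1 + o)/(18 + X))
T*K(3, -3) = -109*(91 - 1*3 + 5*(-3))/(2*(18 - 3)) = -109*(91 - 3 - 15)/(2*15) = -109*73/(2*15) = -109/4*146/15 = -7957/30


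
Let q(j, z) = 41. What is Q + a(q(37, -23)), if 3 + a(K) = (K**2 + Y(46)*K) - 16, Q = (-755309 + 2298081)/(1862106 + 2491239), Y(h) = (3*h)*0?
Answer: 7236802162/4353345 ≈ 1662.4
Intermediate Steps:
Y(h) = 0
Q = 1542772/4353345 ≈ 0.35439
a(K) = -19 + K**2 (a(K) = -3 + ((K**2 + 0*K) - 16) = -3 + ((K**2 + 0) - 16) = -3 + (K**2 - 16) = -3 + (-16 + K**2) = -19 + K**2)
Q + a(q(37, -23)) = 1542772/4353345 + (-19 + 41**2) = 1542772/4353345 + (-19 + 1681) = 1542772/4353345 + 1662 = 7236802162/4353345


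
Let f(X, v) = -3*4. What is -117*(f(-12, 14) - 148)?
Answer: 18720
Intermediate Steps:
f(X, v) = -12
-117*(f(-12, 14) - 148) = -117*(-12 - 148) = -117*(-160) = 18720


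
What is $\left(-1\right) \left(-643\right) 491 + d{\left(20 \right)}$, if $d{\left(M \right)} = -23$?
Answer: $315690$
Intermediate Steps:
$\left(-1\right) \left(-643\right) 491 + d{\left(20 \right)} = \left(-1\right) \left(-643\right) 491 - 23 = 643 \cdot 491 - 23 = 315713 - 23 = 315690$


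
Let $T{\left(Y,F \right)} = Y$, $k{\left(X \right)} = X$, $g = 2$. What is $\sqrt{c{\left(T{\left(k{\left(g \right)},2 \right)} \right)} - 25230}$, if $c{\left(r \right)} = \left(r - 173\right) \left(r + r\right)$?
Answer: $i \sqrt{25914} \approx 160.98 i$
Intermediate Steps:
$c{\left(r \right)} = 2 r \left(-173 + r\right)$ ($c{\left(r \right)} = \left(-173 + r\right) 2 r = 2 r \left(-173 + r\right)$)
$\sqrt{c{\left(T{\left(k{\left(g \right)},2 \right)} \right)} - 25230} = \sqrt{2 \cdot 2 \left(-173 + 2\right) - 25230} = \sqrt{2 \cdot 2 \left(-171\right) - 25230} = \sqrt{-684 - 25230} = \sqrt{-25914} = i \sqrt{25914}$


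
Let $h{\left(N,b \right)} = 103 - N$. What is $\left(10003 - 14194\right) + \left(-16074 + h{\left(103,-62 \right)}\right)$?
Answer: $-20265$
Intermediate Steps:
$\left(10003 - 14194\right) + \left(-16074 + h{\left(103,-62 \right)}\right) = \left(10003 - 14194\right) + \left(-16074 + \left(103 - 103\right)\right) = -4191 + \left(-16074 + \left(103 - 103\right)\right) = -4191 + \left(-16074 + 0\right) = -4191 - 16074 = -20265$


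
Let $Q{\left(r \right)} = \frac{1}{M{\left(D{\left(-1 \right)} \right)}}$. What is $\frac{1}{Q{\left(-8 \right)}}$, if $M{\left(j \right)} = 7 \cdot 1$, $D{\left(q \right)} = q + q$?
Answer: $7$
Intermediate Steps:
$D{\left(q \right)} = 2 q$
$M{\left(j \right)} = 7$
$Q{\left(r \right)} = \frac{1}{7}$
$\frac{1}{Q{\left(-8 \right)}} = \frac{1}{\frac{1}{7}} = 7$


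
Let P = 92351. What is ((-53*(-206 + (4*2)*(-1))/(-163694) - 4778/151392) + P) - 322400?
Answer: -1425267021599587/6195490512 ≈ -2.3005e+5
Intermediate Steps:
((-53*(-206 + (4*2)*(-1))/(-163694) - 4778/151392) + P) - 322400 = ((-53*(-206 + (4*2)*(-1))/(-163694) - 4778/151392) + 92351) - 322400 = ((-53*(-206 + 8*(-1))*(-1/163694) - 4778*1/151392) + 92351) - 322400 = ((-53*(-206 - 8)*(-1/163694) - 2389/75696) + 92351) - 322400 = ((-53*(-214)*(-1/163694) - 2389/75696) + 92351) - 322400 = ((11342*(-1/163694) - 2389/75696) + 92351) - 322400 = ((-5671/81847 - 2389/75696) + 92351) - 322400 = (-624804499/6195490512 + 92351) - 322400 = 572159119469213/6195490512 - 322400 = -1425267021599587/6195490512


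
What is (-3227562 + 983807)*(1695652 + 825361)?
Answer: -5656535523815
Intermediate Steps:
(-3227562 + 983807)*(1695652 + 825361) = -2243755*2521013 = -5656535523815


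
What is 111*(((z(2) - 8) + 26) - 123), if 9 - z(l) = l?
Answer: -10878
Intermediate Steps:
z(l) = 9 - l
111*(((z(2) - 8) + 26) - 123) = 111*((((9 - 1*2) - 8) + 26) - 123) = 111*((((9 - 2) - 8) + 26) - 123) = 111*(((7 - 8) + 26) - 123) = 111*((-1 + 26) - 123) = 111*(25 - 123) = 111*(-98) = -10878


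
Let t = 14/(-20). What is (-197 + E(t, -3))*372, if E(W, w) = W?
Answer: -367722/5 ≈ -73544.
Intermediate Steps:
t = -7/10 (t = 14*(-1/20) = -7/10 ≈ -0.70000)
(-197 + E(t, -3))*372 = (-197 - 7/10)*372 = -1977/10*372 = -367722/5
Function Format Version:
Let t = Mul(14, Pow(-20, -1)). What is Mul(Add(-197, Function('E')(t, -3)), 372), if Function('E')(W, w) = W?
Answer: Rational(-367722, 5) ≈ -73544.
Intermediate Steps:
t = Rational(-7, 10) (t = Mul(14, Rational(-1, 20)) = Rational(-7, 10) ≈ -0.70000)
Mul(Add(-197, Function('E')(t, -3)), 372) = Mul(Add(-197, Rational(-7, 10)), 372) = Mul(Rational(-1977, 10), 372) = Rational(-367722, 5)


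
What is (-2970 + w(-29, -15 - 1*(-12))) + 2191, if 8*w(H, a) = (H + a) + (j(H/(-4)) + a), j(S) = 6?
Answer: -6261/8 ≈ -782.63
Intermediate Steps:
w(H, a) = ¾ + a/4 + H/8 (w(H, a) = ((H + a) + (6 + a))/8 = (6 + H + 2*a)/8 = ¾ + a/4 + H/8)
(-2970 + w(-29, -15 - 1*(-12))) + 2191 = (-2970 + (¾ + (-15 - 1*(-12))/4 + (⅛)*(-29))) + 2191 = (-2970 + (¾ + (-15 + 12)/4 - 29/8)) + 2191 = (-2970 + (¾ + (¼)*(-3) - 29/8)) + 2191 = (-2970 + (¾ - ¾ - 29/8)) + 2191 = (-2970 - 29/8) + 2191 = -23789/8 + 2191 = -6261/8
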